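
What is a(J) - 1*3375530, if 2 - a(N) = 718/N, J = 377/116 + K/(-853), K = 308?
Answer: -33275029312/9857 ≈ -3.3758e+6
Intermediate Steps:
J = 9857/3412 (J = 377/116 + 308/(-853) = 377*(1/116) + 308*(-1/853) = 13/4 - 308/853 = 9857/3412 ≈ 2.8889)
a(N) = 2 - 718/N
a(J) - 1*3375530 = (2 - 718/9857/3412) - 1*3375530 = (2 - 718*3412/9857) - 3375530 = (2 - 2449816/9857) - 3375530 = -2430102/9857 - 3375530 = -33275029312/9857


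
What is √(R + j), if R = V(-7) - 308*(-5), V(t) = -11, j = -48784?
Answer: I*√47255 ≈ 217.38*I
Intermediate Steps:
R = 1529 (R = -11 - 308*(-5) = -11 + 1540 = 1529)
√(R + j) = √(1529 - 48784) = √(-47255) = I*√47255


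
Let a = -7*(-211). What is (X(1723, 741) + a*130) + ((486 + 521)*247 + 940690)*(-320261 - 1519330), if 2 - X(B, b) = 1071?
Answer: -2188044296688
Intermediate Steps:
a = 1477
X(B, b) = -1069 (X(B, b) = 2 - 1*1071 = 2 - 1071 = -1069)
(X(1723, 741) + a*130) + ((486 + 521)*247 + 940690)*(-320261 - 1519330) = (-1069 + 1477*130) + ((486 + 521)*247 + 940690)*(-320261 - 1519330) = (-1069 + 192010) + (1007*247 + 940690)*(-1839591) = 190941 + (248729 + 940690)*(-1839591) = 190941 + 1189419*(-1839591) = 190941 - 2188044487629 = -2188044296688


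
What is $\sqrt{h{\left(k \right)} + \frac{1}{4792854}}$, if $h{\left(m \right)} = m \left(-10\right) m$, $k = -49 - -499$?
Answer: $\frac{7 i \sqrt{949330309535920554}}{4792854} \approx 1423.0 i$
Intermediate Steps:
$k = 450$ ($k = -49 + 499 = 450$)
$h{\left(m \right)} = - 10 m^{2}$ ($h{\left(m \right)} = - 10 m m = - 10 m^{2}$)
$\sqrt{h{\left(k \right)} + \frac{1}{4792854}} = \sqrt{- 10 \cdot 450^{2} + \frac{1}{4792854}} = \sqrt{\left(-10\right) 202500 + \frac{1}{4792854}} = \sqrt{-2025000 + \frac{1}{4792854}} = \sqrt{- \frac{9705529349999}{4792854}} = \frac{7 i \sqrt{949330309535920554}}{4792854}$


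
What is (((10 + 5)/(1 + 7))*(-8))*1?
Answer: -15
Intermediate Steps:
(((10 + 5)/(1 + 7))*(-8))*1 = ((15/8)*(-8))*1 = -15*1 = -15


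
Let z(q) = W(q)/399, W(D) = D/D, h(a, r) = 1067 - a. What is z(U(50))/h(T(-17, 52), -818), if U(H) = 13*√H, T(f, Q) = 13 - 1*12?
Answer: 1/425334 ≈ 2.3511e-6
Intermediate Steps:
T(f, Q) = 1 (T(f, Q) = 13 - 12 = 1)
W(D) = 1
z(q) = 1/399
z(U(50))/h(T(-17, 52), -818) = 1/(399*(1067 - 1*1)) = 1/(399*(1067 - 1)) = (1/399)/1066 = (1/399)*(1/1066) = 1/425334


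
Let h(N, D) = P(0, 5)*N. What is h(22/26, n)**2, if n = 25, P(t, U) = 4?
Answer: 1936/169 ≈ 11.456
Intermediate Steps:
h(N, D) = 4*N
h(22/26, n)**2 = (4*(22/26))**2 = (4*(22*(1/26)))**2 = (4*(11/13))**2 = (44/13)**2 = 1936/169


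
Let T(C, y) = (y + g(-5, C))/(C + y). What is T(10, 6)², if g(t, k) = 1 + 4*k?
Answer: 2209/256 ≈ 8.6289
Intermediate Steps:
T(C, y) = (1 + y + 4*C)/(C + y) (T(C, y) = (y + (1 + 4*C))/(C + y) = (1 + y + 4*C)/(C + y))
T(10, 6)² = ((1 + 6 + 4*10)/(10 + 6))² = ((1 + 6 + 40)/16)² = ((1/16)*47)² = (47/16)² = 2209/256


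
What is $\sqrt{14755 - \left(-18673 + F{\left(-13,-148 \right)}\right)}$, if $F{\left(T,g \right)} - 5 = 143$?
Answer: $16 \sqrt{130} \approx 182.43$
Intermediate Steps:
$F{\left(T,g \right)} = 148$ ($F{\left(T,g \right)} = 5 + 143 = 148$)
$\sqrt{14755 - \left(-18673 + F{\left(-13,-148 \right)}\right)} = \sqrt{14755 + \left(18673 - 148\right)} = \sqrt{14755 + 18525} = \sqrt{33280} = 16 \sqrt{130}$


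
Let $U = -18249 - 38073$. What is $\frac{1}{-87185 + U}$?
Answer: $- \frac{1}{143507} \approx -6.9683 \cdot 10^{-6}$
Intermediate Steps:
$U = -56322$ ($U = -18249 - 38073 = -56322$)
$\frac{1}{-87185 + U} = \frac{1}{-87185 - 56322} = \frac{1}{-143507} = - \frac{1}{143507}$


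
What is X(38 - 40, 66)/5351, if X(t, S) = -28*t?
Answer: 56/5351 ≈ 0.010465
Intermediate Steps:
X(38 - 40, 66)/5351 = -28*(38 - 40)/5351 = -28*(-2)*(1/5351) = 56*(1/5351) = 56/5351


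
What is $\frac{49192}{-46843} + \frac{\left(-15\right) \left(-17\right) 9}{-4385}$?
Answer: $- \frac{64642321}{41081311} \approx -1.5735$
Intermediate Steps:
$\frac{49192}{-46843} + \frac{\left(-15\right) \left(-17\right) 9}{-4385} = 49192 \left(- \frac{1}{46843}\right) + 255 \cdot 9 \left(- \frac{1}{4385}\right) = - \frac{49192}{46843} + 2295 \left(- \frac{1}{4385}\right) = - \frac{49192}{46843} - \frac{459}{877} = - \frac{64642321}{41081311}$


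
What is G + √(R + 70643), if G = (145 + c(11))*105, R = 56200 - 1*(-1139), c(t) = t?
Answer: 16380 + √127982 ≈ 16738.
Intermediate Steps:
R = 57339 (R = 56200 + 1139 = 57339)
G = 16380 (G = (145 + 11)*105 = 156*105 = 16380)
G + √(R + 70643) = 16380 + √(57339 + 70643) = 16380 + √127982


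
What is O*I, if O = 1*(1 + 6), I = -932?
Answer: -6524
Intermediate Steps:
O = 7 (O = 1*7 = 7)
O*I = 7*(-932) = -6524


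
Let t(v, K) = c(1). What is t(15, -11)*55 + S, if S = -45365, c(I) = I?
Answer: -45310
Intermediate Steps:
t(v, K) = 1
t(15, -11)*55 + S = 1*55 - 45365 = 55 - 45365 = -45310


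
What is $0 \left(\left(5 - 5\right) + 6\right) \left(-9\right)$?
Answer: $0$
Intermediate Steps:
$0 \left(\left(5 - 5\right) + 6\right) \left(-9\right) = 0 \left(0 + 6\right) \left(-9\right) = 0 \cdot 6 \left(-9\right) = 0 \left(-9\right) = 0$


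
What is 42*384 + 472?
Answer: 16600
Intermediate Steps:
42*384 + 472 = 16128 + 472 = 16600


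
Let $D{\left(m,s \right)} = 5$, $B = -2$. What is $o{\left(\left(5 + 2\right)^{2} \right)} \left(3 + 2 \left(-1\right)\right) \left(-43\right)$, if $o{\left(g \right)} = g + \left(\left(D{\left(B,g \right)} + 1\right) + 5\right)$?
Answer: $-2580$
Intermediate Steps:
$o{\left(g \right)} = 11 + g$ ($o{\left(g \right)} = g + \left(\left(5 + 1\right) + 5\right) = g + \left(6 + 5\right) = g + 11 = 11 + g$)
$o{\left(\left(5 + 2\right)^{2} \right)} \left(3 + 2 \left(-1\right)\right) \left(-43\right) = \left(11 + \left(5 + 2\right)^{2}\right) \left(3 + 2 \left(-1\right)\right) \left(-43\right) = \left(11 + 7^{2}\right) \left(3 - 2\right) \left(-43\right) = \left(11 + 49\right) 1 \left(-43\right) = 60 \cdot 1 \left(-43\right) = 60 \left(-43\right) = -2580$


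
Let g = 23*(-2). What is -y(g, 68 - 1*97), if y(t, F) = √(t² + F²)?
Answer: -√2957 ≈ -54.378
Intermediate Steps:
g = -46
y(t, F) = √(F² + t²)
-y(g, 68 - 1*97) = -√((68 - 1*97)² + (-46)²) = -√((68 - 97)² + 2116) = -√((-29)² + 2116) = -√(841 + 2116) = -√2957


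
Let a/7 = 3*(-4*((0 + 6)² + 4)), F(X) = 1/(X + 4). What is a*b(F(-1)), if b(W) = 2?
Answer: -6720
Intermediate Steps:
F(X) = 1/(4 + X)
a = -3360 (a = 7*(3*(-4*((0 + 6)² + 4))) = 7*(3*(-4*(6² + 4))) = 7*(3*(-4*(36 + 4))) = 7*(3*(-4*40)) = 7*(3*(-160)) = 7*(-480) = -3360)
a*b(F(-1)) = -3360*2 = -6720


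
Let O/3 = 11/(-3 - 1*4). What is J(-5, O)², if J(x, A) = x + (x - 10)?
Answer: 400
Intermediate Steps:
O = -33/7 (O = 3*(11/(-3 - 1*4)) = 3*(11/(-3 - 4)) = 3*(11/(-7)) = 3*(11*(-⅐)) = 3*(-11/7) = -33/7 ≈ -4.7143)
J(x, A) = -10 + 2*x (J(x, A) = x + (-10 + x) = -10 + 2*x)
J(-5, O)² = (-10 + 2*(-5))² = (-10 - 10)² = (-20)² = 400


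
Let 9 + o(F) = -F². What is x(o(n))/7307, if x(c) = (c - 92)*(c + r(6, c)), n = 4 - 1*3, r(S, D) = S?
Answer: 408/7307 ≈ 0.055837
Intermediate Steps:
n = 1 (n = 4 - 3 = 1)
o(F) = -9 - F²
x(c) = (-92 + c)*(6 + c) (x(c) = (c - 92)*(c + 6) = (-92 + c)*(6 + c))
x(o(n))/7307 = (-552 + (-9 - 1*1²)² - 86*(-9 - 1*1²))/7307 = (-552 + (-9 - 1*1)² - 86*(-9 - 1*1))*(1/7307) = (-552 + (-9 - 1)² - 86*(-9 - 1))*(1/7307) = (-552 + (-10)² - 86*(-10))*(1/7307) = (-552 + 100 + 860)*(1/7307) = 408*(1/7307) = 408/7307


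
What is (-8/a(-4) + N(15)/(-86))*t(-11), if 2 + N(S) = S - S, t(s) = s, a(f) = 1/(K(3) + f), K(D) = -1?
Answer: -18931/43 ≈ -440.26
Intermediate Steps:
a(f) = 1/(-1 + f)
N(S) = -2 (N(S) = -2 + (S - S) = -2 + 0 = -2)
(-8/a(-4) + N(15)/(-86))*t(-11) = (-8/(1/(-1 - 4)) - 2/(-86))*(-11) = (-8/(1/(-5)) - 2*(-1/86))*(-11) = (-8/(-⅕) + 1/43)*(-11) = (-8*(-5) + 1/43)*(-11) = (40 + 1/43)*(-11) = (1721/43)*(-11) = -18931/43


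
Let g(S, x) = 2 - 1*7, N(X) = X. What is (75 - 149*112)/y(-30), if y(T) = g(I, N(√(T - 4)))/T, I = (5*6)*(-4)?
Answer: -99678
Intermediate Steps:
I = -120 (I = 30*(-4) = -120)
g(S, x) = -5 (g(S, x) = 2 - 7 = -5)
y(T) = -5/T
(75 - 149*112)/y(-30) = (75 - 149*112)/((-5/(-30))) = (75 - 16688)/((-5*(-1/30))) = -16613/⅙ = -16613*6 = -99678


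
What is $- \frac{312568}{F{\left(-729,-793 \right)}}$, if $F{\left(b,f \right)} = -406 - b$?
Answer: $- \frac{312568}{323} \approx -967.7$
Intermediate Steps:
$- \frac{312568}{F{\left(-729,-793 \right)}} = - \frac{312568}{-406 - -729} = - \frac{312568}{-406 + 729} = - \frac{312568}{323}$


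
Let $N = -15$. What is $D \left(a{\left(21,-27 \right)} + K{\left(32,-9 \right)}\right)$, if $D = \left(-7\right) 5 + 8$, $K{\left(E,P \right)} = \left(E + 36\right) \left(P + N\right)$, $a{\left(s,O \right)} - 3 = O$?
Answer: $44712$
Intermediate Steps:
$a{\left(s,O \right)} = 3 + O$
$K{\left(E,P \right)} = \left(-15 + P\right) \left(36 + E\right)$ ($K{\left(E,P \right)} = \left(E + 36\right) \left(P - 15\right) = \left(36 + E\right) \left(-15 + P\right) = \left(-15 + P\right) \left(36 + E\right)$)
$D = -27$ ($D = -35 + 8 = -27$)
$D \left(a{\left(21,-27 \right)} + K{\left(32,-9 \right)}\right) = - 27 \left(\left(3 - 27\right) + \left(-540 - 480 + 36 \left(-9\right) + 32 \left(-9\right)\right)\right) = - 27 \left(-24 - 1632\right) = \left(-27\right) \left(-1656\right) = 44712$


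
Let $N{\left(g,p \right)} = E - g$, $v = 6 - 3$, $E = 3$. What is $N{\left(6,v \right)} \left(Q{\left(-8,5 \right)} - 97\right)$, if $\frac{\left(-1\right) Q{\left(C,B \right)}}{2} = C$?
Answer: $243$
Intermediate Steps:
$v = 3$ ($v = 6 - 3 = 3$)
$N{\left(g,p \right)} = 3 - g$
$Q{\left(C,B \right)} = - 2 C$
$N{\left(6,v \right)} \left(Q{\left(-8,5 \right)} - 97\right) = \left(3 - 6\right) \left(\left(-2\right) \left(-8\right) - 97\right) = \left(3 - 6\right) \left(16 - 97\right) = \left(-3\right) \left(-81\right) = 243$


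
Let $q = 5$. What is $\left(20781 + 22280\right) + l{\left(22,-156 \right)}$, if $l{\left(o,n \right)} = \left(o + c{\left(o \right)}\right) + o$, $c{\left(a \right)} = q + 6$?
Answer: $43116$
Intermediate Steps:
$c{\left(a \right)} = 11$ ($c{\left(a \right)} = 5 + 6 = 11$)
$l{\left(o,n \right)} = 11 + 2 o$ ($l{\left(o,n \right)} = \left(o + 11\right) + o = \left(11 + o\right) + o = 11 + 2 o$)
$\left(20781 + 22280\right) + l{\left(22,-156 \right)} = \left(20781 + 22280\right) + \left(11 + 2 \cdot 22\right) = 43061 + \left(11 + 44\right) = 43061 + 55 = 43116$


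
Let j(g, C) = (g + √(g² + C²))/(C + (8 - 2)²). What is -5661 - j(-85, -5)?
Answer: -175406/31 - 5*√290/31 ≈ -5661.0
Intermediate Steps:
j(g, C) = (g + √(C² + g²))/(36 + C) (j(g, C) = (g + √(C² + g²))/(C + 6²) = (g + √(C² + g²))/(C + 36) = (g + √(C² + g²))/(36 + C))
-5661 - j(-85, -5) = -5661 - (-85 + √((-5)² + (-85)²))/(36 - 5) = -5661 - (-85 + √(25 + 7225))/31 = -5661 - (-85 + √7250)/31 = -5661 - (-85 + 5*√290)/31 = -5661 - (-85/31 + 5*√290/31) = -5661 + (85/31 - 5*√290/31) = -175406/31 - 5*√290/31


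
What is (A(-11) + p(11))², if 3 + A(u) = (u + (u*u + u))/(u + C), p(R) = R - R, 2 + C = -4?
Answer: 22500/289 ≈ 77.855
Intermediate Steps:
C = -6 (C = -2 - 4 = -6)
p(R) = 0
A(u) = -3 + (u² + 2*u)/(-6 + u) (A(u) = -3 + (u + (u*u + u))/(u - 6) = -3 + (u + (u² + u))/(-6 + u) = -3 + (u + (u + u²))/(-6 + u) = -3 + (u² + 2*u)/(-6 + u))
(A(-11) + p(11))² = ((18 + (-11)² - 1*(-11))/(-6 - 11) + 0)² = ((18 + 121 + 11)/(-17) + 0)² = (-1/17*150 + 0)² = (-150/17 + 0)² = (-150/17)² = 22500/289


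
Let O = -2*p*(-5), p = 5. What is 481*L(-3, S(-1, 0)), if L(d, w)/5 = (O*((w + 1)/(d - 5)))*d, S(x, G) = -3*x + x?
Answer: 541125/4 ≈ 1.3528e+5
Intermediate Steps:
S(x, G) = -2*x
O = 50 (O = -2*5*(-5) = -10*(-5) = 50)
L(d, w) = 250*d*(1 + w)/(-5 + d) (L(d, w) = 5*((50*((w + 1)/(d - 5)))*d) = 5*((50*((1 + w)/(-5 + d)))*d) = 5*((50*(1 + w)/(-5 + d))*d) = 5*(50*d*(1 + w)/(-5 + d)) = 250*d*(1 + w)/(-5 + d))
481*L(-3, S(-1, 0)) = 481*(250*(-3)*(1 - 2*(-1))/(-5 - 3)) = 481*(250*(-3)*(1 + 2)/(-8)) = 481*(250*(-3)*(-1/8)*3) = 481*(1125/4) = 541125/4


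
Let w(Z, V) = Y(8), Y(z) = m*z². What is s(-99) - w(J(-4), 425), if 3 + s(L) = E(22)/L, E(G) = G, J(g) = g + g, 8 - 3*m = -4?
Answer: -2333/9 ≈ -259.22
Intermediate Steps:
m = 4 (m = 8/3 - ⅓*(-4) = 8/3 + 4/3 = 4)
J(g) = 2*g
Y(z) = 4*z²
w(Z, V) = 256 (w(Z, V) = 4*8² = 4*64 = 256)
s(L) = -3 + 22/L
s(-99) - w(J(-4), 425) = (-3 + 22/(-99)) - 1*256 = (-3 + 22*(-1/99)) - 256 = (-3 - 2/9) - 256 = -29/9 - 256 = -2333/9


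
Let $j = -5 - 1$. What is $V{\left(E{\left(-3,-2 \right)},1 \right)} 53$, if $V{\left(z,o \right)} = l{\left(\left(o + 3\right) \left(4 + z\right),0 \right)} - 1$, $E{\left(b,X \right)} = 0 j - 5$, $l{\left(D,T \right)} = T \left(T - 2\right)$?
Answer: $-53$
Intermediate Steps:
$j = -6$ ($j = -5 - 1 = -6$)
$l{\left(D,T \right)} = T \left(-2 + T\right)$
$E{\left(b,X \right)} = -5$ ($E{\left(b,X \right)} = 0 \left(-6\right) - 5 = 0 - 5 = -5$)
$V{\left(z,o \right)} = -1$ ($V{\left(z,o \right)} = 0 \left(-2 + 0\right) - 1 = 0 \left(-2\right) - 1 = 0 - 1 = -1$)
$V{\left(E{\left(-3,-2 \right)},1 \right)} 53 = \left(-1\right) 53 = -53$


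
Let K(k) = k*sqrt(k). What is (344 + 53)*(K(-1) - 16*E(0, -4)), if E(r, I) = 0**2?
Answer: -397*I ≈ -397.0*I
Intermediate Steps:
E(r, I) = 0
K(k) = k**(3/2)
(344 + 53)*(K(-1) - 16*E(0, -4)) = (344 + 53)*((-1)**(3/2) - 16*0) = 397*(-I + 0) = 397*(-I) = -397*I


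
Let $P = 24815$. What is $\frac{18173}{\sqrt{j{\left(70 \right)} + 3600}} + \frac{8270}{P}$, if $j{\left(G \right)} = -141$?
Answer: $\frac{1654}{4963} + \frac{18173 \sqrt{3459}}{3459} \approx 309.33$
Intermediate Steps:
$\frac{18173}{\sqrt{j{\left(70 \right)} + 3600}} + \frac{8270}{P} = \frac{18173}{\sqrt{-141 + 3600}} + \frac{8270}{24815} = \frac{18173}{\sqrt{3459}} + 8270 \cdot \frac{1}{24815} = 18173 \frac{\sqrt{3459}}{3459} + \frac{1654}{4963} = \frac{18173 \sqrt{3459}}{3459} + \frac{1654}{4963} = \frac{1654}{4963} + \frac{18173 \sqrt{3459}}{3459}$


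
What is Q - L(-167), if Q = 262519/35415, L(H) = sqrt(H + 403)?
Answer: 262519/35415 - 2*sqrt(59) ≈ -7.9496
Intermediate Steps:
L(H) = sqrt(403 + H)
Q = 262519/35415 (Q = 262519*(1/35415) = 262519/35415 ≈ 7.4127)
Q - L(-167) = 262519/35415 - sqrt(403 - 167) = 262519/35415 - sqrt(236) = 262519/35415 - 2*sqrt(59)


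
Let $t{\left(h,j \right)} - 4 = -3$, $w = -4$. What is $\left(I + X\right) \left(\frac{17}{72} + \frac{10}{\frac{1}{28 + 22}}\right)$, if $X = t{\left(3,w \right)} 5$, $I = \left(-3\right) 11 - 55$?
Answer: $- \frac{2989411}{72} \approx -41520.0$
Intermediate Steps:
$t{\left(h,j \right)} = 1$ ($t{\left(h,j \right)} = 4 - 3 = 1$)
$I = -88$ ($I = -33 - 55 = -88$)
$X = 5$ ($X = 1 \cdot 5 = 5$)
$\left(I + X\right) \left(\frac{17}{72} + \frac{10}{\frac{1}{28 + 22}}\right) = \left(-88 + 5\right) \left(\frac{17}{72} + \frac{10}{\frac{1}{28 + 22}}\right) = - 83 \left(17 \cdot \frac{1}{72} + \frac{10}{\frac{1}{50}}\right) = - 83 \left(\frac{17}{72} + 10 \frac{1}{\frac{1}{50}}\right) = - 83 \left(\frac{17}{72} + 10 \cdot 50\right) = - 83 \left(\frac{17}{72} + 500\right) = \left(-83\right) \frac{36017}{72} = - \frac{2989411}{72}$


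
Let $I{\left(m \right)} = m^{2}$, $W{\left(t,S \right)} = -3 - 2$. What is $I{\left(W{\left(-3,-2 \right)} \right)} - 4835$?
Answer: $-4810$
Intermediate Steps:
$W{\left(t,S \right)} = -5$
$I{\left(W{\left(-3,-2 \right)} \right)} - 4835 = \left(-5\right)^{2} - 4835 = 25 - 4835 = -4810$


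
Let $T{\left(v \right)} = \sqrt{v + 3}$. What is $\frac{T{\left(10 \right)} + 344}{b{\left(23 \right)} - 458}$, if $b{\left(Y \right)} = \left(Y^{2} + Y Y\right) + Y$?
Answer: $\frac{344}{623} + \frac{\sqrt{13}}{623} \approx 0.55795$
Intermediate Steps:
$T{\left(v \right)} = \sqrt{3 + v}$
$b{\left(Y \right)} = Y + 2 Y^{2}$ ($b{\left(Y \right)} = \left(Y^{2} + Y^{2}\right) + Y = 2 Y^{2} + Y = Y + 2 Y^{2}$)
$\frac{T{\left(10 \right)} + 344}{b{\left(23 \right)} - 458} = \frac{\sqrt{3 + 10} + 344}{23 \left(1 + 2 \cdot 23\right) - 458} = \frac{\sqrt{13} + 344}{23 \left(1 + 46\right) - 458} = \frac{344 + \sqrt{13}}{23 \cdot 47 - 458} = \frac{344 + \sqrt{13}}{1081 - 458} = \frac{344 + \sqrt{13}}{623} = \left(344 + \sqrt{13}\right) \frac{1}{623} = \frac{344}{623} + \frac{\sqrt{13}}{623}$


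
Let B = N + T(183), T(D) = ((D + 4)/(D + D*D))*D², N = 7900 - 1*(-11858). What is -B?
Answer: -3669693/184 ≈ -19944.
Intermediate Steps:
N = 19758 (N = 7900 + 11858 = 19758)
T(D) = D²*(4 + D)/(D + D²) (T(D) = ((4 + D)/(D + D²))*D² = D²*(4 + D)/(D + D²))
B = 3669693/184 (B = 19758 + 183*(4 + 183)/(1 + 183) = 19758 + 183*187/184 = 19758 + 183*(1/184)*187 = 19758 + 34221/184 = 3669693/184 ≈ 19944.)
-B = -1*3669693/184 = -3669693/184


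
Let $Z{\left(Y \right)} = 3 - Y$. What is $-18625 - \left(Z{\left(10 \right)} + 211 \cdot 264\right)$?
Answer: $-74322$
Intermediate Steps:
$-18625 - \left(Z{\left(10 \right)} + 211 \cdot 264\right) = -18625 - \left(\left(3 - 10\right) + 211 \cdot 264\right) = -18625 - \left(\left(3 - 10\right) + 55704\right) = -18625 - \left(-7 + 55704\right) = -18625 - 55697 = -74322$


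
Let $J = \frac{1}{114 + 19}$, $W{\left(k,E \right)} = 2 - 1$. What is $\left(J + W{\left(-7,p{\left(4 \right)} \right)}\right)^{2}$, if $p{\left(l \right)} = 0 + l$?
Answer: $\frac{17956}{17689} \approx 1.0151$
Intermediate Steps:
$p{\left(l \right)} = l$
$W{\left(k,E \right)} = 1$
$J = \frac{1}{133} \approx 0.0075188$
$\left(J + W{\left(-7,p{\left(4 \right)} \right)}\right)^{2} = \left(\frac{1}{133} + 1\right)^{2} = \left(\frac{134}{133}\right)^{2} = \frac{17956}{17689}$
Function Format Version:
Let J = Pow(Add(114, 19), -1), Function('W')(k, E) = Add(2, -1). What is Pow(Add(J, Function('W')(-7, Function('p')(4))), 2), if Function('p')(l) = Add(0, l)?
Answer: Rational(17956, 17689) ≈ 1.0151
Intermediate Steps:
Function('p')(l) = l
Function('W')(k, E) = 1
J = Rational(1, 133) (J = Pow(133, -1) = Rational(1, 133) ≈ 0.0075188)
Pow(Add(J, Function('W')(-7, Function('p')(4))), 2) = Pow(Add(Rational(1, 133), 1), 2) = Pow(Rational(134, 133), 2) = Rational(17956, 17689)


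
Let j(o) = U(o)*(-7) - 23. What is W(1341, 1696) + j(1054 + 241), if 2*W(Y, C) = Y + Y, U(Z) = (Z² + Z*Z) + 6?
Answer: -23477074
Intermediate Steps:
U(Z) = 6 + 2*Z² (U(Z) = (Z² + Z²) + 6 = 2*Z² + 6 = 6 + 2*Z²)
W(Y, C) = Y (W(Y, C) = (Y + Y)/2 = (2*Y)/2 = Y)
j(o) = -65 - 14*o² (j(o) = (6 + 2*o²)*(-7) - 23 = (-42 - 14*o²) - 23 = -65 - 14*o²)
W(1341, 1696) + j(1054 + 241) = 1341 + (-65 - 14*(1054 + 241)²) = 1341 + (-65 - 14*1295²) = 1341 + (-65 - 14*1677025) = 1341 + (-65 - 23478350) = 1341 - 23478415 = -23477074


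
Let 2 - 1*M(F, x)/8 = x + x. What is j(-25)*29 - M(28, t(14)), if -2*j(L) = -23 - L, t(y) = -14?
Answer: -269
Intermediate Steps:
M(F, x) = 16 - 16*x (M(F, x) = 16 - 8*(x + x) = 16 - 16*x)
j(L) = 23/2 + L/2 (j(L) = -(-23 - L)/2 = 23/2 + L/2)
j(-25)*29 - M(28, t(14)) = (23/2 + (1/2)*(-25))*29 - (16 - 16*(-14)) = (23/2 - 25/2)*29 - (16 + 224) = -1*29 - 1*240 = -29 - 240 = -269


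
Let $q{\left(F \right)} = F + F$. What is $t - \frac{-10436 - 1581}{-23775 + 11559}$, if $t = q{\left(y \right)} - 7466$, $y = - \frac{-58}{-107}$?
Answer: $- \frac{9761601067}{1307112} \approx -7468.1$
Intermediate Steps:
$y = - \frac{58}{107}$ ($y = - \frac{\left(-58\right) \left(-1\right)}{107} = \left(-1\right) \frac{58}{107} = - \frac{58}{107} \approx -0.54206$)
$q{\left(F \right)} = 2 F$
$t = - \frac{798978}{107}$ ($t = 2 \left(- \frac{58}{107}\right) - 7466 = - \frac{116}{107} - 7466 = - \frac{798978}{107} \approx -7467.1$)
$t - \frac{-10436 - 1581}{-23775 + 11559} = - \frac{798978}{107} - \frac{-10436 - 1581}{-23775 + 11559} = - \frac{798978}{107} - - \frac{12017}{-12216} = - \frac{798978}{107} - \left(-12017\right) \left(- \frac{1}{12216}\right) = - \frac{798978}{107} - \frac{12017}{12216} = - \frac{9761601067}{1307112}$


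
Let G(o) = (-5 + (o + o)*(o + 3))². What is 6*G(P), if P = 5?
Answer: 33750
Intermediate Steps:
G(o) = (-5 + 2*o*(3 + o))² (G(o) = (-5 + (2*o)*(3 + o))² = (-5 + 2*o*(3 + o))²)
6*G(P) = 6*(-5 + 2*5² + 6*5)² = 6*(-5 + 2*25 + 30)² = 6*(-5 + 50 + 30)² = 6*75² = 6*5625 = 33750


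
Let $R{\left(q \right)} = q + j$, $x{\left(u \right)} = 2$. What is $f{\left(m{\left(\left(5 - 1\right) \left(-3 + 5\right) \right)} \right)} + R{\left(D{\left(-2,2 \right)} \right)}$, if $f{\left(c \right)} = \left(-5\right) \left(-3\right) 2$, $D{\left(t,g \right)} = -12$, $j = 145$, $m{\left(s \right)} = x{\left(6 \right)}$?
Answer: $163$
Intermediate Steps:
$m{\left(s \right)} = 2$
$f{\left(c \right)} = 30$ ($f{\left(c \right)} = 15 \cdot 2 = 30$)
$R{\left(q \right)} = 145 + q$ ($R{\left(q \right)} = q + 145 = 145 + q$)
$f{\left(m{\left(\left(5 - 1\right) \left(-3 + 5\right) \right)} \right)} + R{\left(D{\left(-2,2 \right)} \right)} = 30 + \left(145 - 12\right) = 30 + 133 = 163$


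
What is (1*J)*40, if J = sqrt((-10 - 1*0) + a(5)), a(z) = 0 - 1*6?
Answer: 160*I ≈ 160.0*I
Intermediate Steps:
a(z) = -6 (a(z) = 0 - 6 = -6)
J = 4*I (J = sqrt((-10 - 1*0) - 6) = sqrt((-10 + 0) - 6) = sqrt(-10 - 6) = sqrt(-16) = 4*I ≈ 4.0*I)
(1*J)*40 = (1*(4*I))*40 = (4*I)*40 = 160*I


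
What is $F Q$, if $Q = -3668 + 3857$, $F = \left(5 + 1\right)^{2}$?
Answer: $6804$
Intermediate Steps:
$F = 36$ ($F = 6^{2} = 36$)
$Q = 189$
$F Q = 36 \cdot 189 = 6804$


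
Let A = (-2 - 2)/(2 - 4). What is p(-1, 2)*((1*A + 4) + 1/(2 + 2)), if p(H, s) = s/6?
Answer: 25/12 ≈ 2.0833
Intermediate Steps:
A = 2 (A = -4/(-2) = -4*(-½) = 2)
p(H, s) = s/6 (p(H, s) = s*(⅙) = s/6)
p(-1, 2)*((1*A + 4) + 1/(2 + 2)) = ((⅙)*2)*((1*2 + 4) + 1/(2 + 2)) = ((2 + 4) + 1/4)/3 = (6 + ¼)/3 = (⅓)*(25/4) = 25/12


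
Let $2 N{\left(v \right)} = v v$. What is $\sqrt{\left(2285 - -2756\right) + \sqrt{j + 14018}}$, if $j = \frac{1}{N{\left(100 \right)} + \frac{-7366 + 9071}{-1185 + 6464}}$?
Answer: $\frac{\sqrt{3512498401714263025 + 26396705 \sqrt{9767546775973982145}}}{26396705} \approx 71.829$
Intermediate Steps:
$N{\left(v \right)} = \frac{v^{2}}{2}$ ($N{\left(v \right)} = \frac{v v}{2} = \frac{v^{2}}{2}$)
$j = \frac{5279}{26396705}$ ($j = \frac{1}{\frac{100^{2}}{2} + \frac{-7366 + 9071}{-1185 + 6464}} = \frac{1}{\frac{1}{2} \cdot 10000 + \frac{1705}{5279}} = \frac{1}{5000 + 1705 \cdot \frac{1}{5279}} = \frac{1}{5000 + \frac{1705}{5279}} = \frac{1}{\frac{26396705}{5279}} = \frac{5279}{26396705} \approx 0.00019999$)
$\sqrt{\left(2285 - -2756\right) + \sqrt{j + 14018}} = \sqrt{\left(2285 - -2756\right) + \sqrt{\frac{5279}{26396705} + 14018}} = \sqrt{\left(2285 + 2756\right) + \sqrt{\frac{370029015969}{26396705}}} = \sqrt{5041 + \frac{\sqrt{9767546775973982145}}{26396705}}$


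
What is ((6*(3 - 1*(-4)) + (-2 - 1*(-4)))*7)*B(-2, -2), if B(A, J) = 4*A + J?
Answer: -3080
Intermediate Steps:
B(A, J) = J + 4*A
((6*(3 - 1*(-4)) + (-2 - 1*(-4)))*7)*B(-2, -2) = ((6*(3 - 1*(-4)) + (-2 - 1*(-4)))*7)*(-2 + 4*(-2)) = ((6*(3 + 4) + (-2 + 4))*7)*(-2 - 8) = ((6*7 + 2)*7)*(-10) = ((42 + 2)*7)*(-10) = (44*7)*(-10) = 308*(-10) = -3080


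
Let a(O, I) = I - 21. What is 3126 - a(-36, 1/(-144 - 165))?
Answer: 972424/309 ≈ 3147.0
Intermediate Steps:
a(O, I) = -21 + I
3126 - a(-36, 1/(-144 - 165)) = 3126 - (-21 + 1/(-144 - 165)) = 3126 - (-21 + 1/(-309)) = 3126 - (-21 - 1/309) = 3126 - 1*(-6490/309) = 3126 + 6490/309 = 972424/309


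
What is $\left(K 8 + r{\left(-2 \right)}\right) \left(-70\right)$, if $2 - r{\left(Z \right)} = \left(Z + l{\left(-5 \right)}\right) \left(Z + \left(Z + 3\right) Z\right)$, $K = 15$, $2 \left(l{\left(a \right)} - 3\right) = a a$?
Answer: $-12320$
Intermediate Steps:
$l{\left(a \right)} = 3 + \frac{a^{2}}{2}$ ($l{\left(a \right)} = 3 + \frac{a a}{2} = 3 + \frac{a^{2}}{2}$)
$r{\left(Z \right)} = 2 - \left(\frac{31}{2} + Z\right) \left(Z + Z \left(3 + Z\right)\right)$ ($r{\left(Z \right)} = 2 - \left(Z + \left(3 + \frac{\left(-5\right)^{2}}{2}\right)\right) \left(Z + \left(Z + 3\right) Z\right) = 2 - \left(Z + \left(3 + \frac{1}{2} \cdot 25\right)\right) \left(Z + \left(3 + Z\right) Z\right) = 2 - \left(Z + \left(3 + \frac{25}{2}\right)\right) \left(Z + Z \left(3 + Z\right)\right) = 2 - \left(Z + \frac{31}{2}\right) \left(Z + Z \left(3 + Z\right)\right) = 2 - \left(\frac{31}{2} + Z\right) \left(Z + Z \left(3 + Z\right)\right)$)
$\left(K 8 + r{\left(-2 \right)}\right) \left(-70\right) = \left(15 \cdot 8 - \left(-134 + 78\right)\right) \left(-70\right) = \left(120 + \left(2 - -8 + 124 - 78\right)\right) \left(-70\right) = \left(120 + \left(2 + 8 + 124 - 78\right)\right) \left(-70\right) = \left(120 + 56\right) \left(-70\right) = 176 \left(-70\right) = -12320$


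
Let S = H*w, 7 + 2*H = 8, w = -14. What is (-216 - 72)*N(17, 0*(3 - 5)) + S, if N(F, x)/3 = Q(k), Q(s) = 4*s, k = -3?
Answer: 10361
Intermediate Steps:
H = ½ (H = -7/2 + (½)*8 = -7/2 + 4 = ½ ≈ 0.50000)
N(F, x) = -36 (N(F, x) = 3*(4*(-3)) = 3*(-12) = -36)
S = -7 (S = (½)*(-14) = -7)
(-216 - 72)*N(17, 0*(3 - 5)) + S = (-216 - 72)*(-36) - 7 = -288*(-36) - 7 = 10368 - 7 = 10361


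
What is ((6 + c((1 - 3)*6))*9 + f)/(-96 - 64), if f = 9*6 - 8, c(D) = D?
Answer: 1/20 ≈ 0.050000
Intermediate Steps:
f = 46 (f = 54 - 8 = 46)
((6 + c((1 - 3)*6))*9 + f)/(-96 - 64) = ((6 + (1 - 3)*6)*9 + 46)/(-96 - 64) = ((6 - 2*6)*9 + 46)/(-160) = ((6 - 12)*9 + 46)*(-1/160) = (-6*9 + 46)*(-1/160) = (-54 + 46)*(-1/160) = -8*(-1/160) = 1/20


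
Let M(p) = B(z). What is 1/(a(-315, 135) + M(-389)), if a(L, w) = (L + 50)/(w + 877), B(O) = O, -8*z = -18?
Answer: 253/503 ≈ 0.50298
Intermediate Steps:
z = 9/4 (z = -1/8*(-18) = 9/4 ≈ 2.2500)
a(L, w) = (50 + L)/(877 + w)
M(p) = 9/4
1/(a(-315, 135) + M(-389)) = 1/((50 - 315)/(877 + 135) + 9/4) = 1/(-265/1012 + 9/4) = 1/(503/253) = 253/503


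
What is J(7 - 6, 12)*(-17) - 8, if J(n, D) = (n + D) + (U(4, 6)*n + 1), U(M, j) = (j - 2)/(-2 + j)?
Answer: -263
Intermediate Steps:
U(M, j) = 1 (U(M, j) = (-2 + j)/(-2 + j) = 1)
J(n, D) = 1 + D + 2*n (J(n, D) = (n + D) + (1*n + 1) = (D + n) + (n + 1) = (D + n) + (1 + n) = 1 + D + 2*n)
J(7 - 6, 12)*(-17) - 8 = (1 + 12 + 2*(7 - 6))*(-17) - 8 = (1 + 12 + 2*1)*(-17) - 8 = (1 + 12 + 2)*(-17) - 8 = 15*(-17) - 8 = -255 - 8 = -263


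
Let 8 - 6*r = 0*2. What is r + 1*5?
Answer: 19/3 ≈ 6.3333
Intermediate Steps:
r = 4/3 (r = 4/3 - 0*2 = 4/3 - 1/6*0 = 4/3 + 0 = 4/3 ≈ 1.3333)
r + 1*5 = 4/3 + 1*5 = 4/3 + 5 = 19/3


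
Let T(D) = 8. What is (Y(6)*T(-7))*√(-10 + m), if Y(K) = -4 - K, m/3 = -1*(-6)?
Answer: -160*√2 ≈ -226.27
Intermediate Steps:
m = 18 (m = 3*(-1*(-6)) = 3*6 = 18)
(Y(6)*T(-7))*√(-10 + m) = ((-4 - 1*6)*8)*√(-10 + 18) = ((-4 - 6)*8)*√8 = (-10*8)*(2*√2) = -160*√2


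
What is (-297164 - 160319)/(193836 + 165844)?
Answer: -457483/359680 ≈ -1.2719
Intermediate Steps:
(-297164 - 160319)/(193836 + 165844) = -457483/359680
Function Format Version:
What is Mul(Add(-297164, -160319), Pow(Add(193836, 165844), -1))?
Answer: Rational(-457483, 359680) ≈ -1.2719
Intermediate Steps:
Mul(Add(-297164, -160319), Pow(Add(193836, 165844), -1)) = Mul(-457483, Pow(359680, -1)) = Mul(-457483, Rational(1, 359680)) = Rational(-457483, 359680)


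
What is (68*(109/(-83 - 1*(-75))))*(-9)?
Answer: 16677/2 ≈ 8338.5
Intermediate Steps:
(68*(109/(-83 - 1*(-75))))*(-9) = (68*(109/(-83 + 75)))*(-9) = (68*(109/(-8)))*(-9) = (68*(109*(-1/8)))*(-9) = (68*(-109/8))*(-9) = -1853/2*(-9) = 16677/2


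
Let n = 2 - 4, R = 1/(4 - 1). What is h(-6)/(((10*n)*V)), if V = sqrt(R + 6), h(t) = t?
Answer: 3*sqrt(57)/190 ≈ 0.11921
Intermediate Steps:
R = 1/3 ≈ 0.33333
n = -2
V = sqrt(57)/3 (V = sqrt(1/3 + 6) = sqrt(19/3) = sqrt(57)/3 ≈ 2.5166)
h(-6)/(((10*n)*V)) = -6*(-sqrt(57)/380) = -(-3)*sqrt(57)/190 = 3*sqrt(57)/190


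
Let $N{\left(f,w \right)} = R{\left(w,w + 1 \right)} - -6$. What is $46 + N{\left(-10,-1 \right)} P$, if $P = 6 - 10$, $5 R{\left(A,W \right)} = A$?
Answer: $\frac{114}{5} \approx 22.8$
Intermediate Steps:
$R{\left(A,W \right)} = \frac{A}{5}$
$N{\left(f,w \right)} = 6 + \frac{w}{5}$ ($N{\left(f,w \right)} = \frac{w}{5} - -6 = \frac{w}{5} + 6 = 6 + \frac{w}{5}$)
$P = -4$ ($P = 6 - 10 = -4$)
$46 + N{\left(-10,-1 \right)} P = 46 + \left(6 + \frac{1}{5} \left(-1\right)\right) \left(-4\right) = 46 + \left(6 - \frac{1}{5}\right) \left(-4\right) = 46 + \frac{29}{5} \left(-4\right) = 46 - \frac{116}{5} = \frac{114}{5}$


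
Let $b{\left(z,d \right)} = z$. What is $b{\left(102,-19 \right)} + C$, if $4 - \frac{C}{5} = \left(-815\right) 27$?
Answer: $110147$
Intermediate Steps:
$C = 110045$ ($C = 20 - 5 \left(\left(-815\right) 27\right) = 20 - -110025 = 20 + 110025 = 110045$)
$b{\left(102,-19 \right)} + C = 102 + 110045 = 110147$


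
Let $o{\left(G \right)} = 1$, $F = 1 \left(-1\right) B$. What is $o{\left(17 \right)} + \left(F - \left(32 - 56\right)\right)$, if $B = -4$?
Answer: $29$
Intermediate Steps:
$F = 4$ ($F = 1 \left(-1\right) \left(-4\right) = \left(-1\right) \left(-4\right) = 4$)
$o{\left(17 \right)} + \left(F - \left(32 - 56\right)\right) = 1 + \left(4 - \left(32 - 56\right)\right) = 1 + \left(4 - -24\right) = 1 + \left(4 + 24\right) = 1 + 28 = 29$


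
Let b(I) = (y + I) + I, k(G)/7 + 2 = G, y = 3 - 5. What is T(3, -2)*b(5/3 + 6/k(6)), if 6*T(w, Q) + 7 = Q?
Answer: -37/14 ≈ -2.6429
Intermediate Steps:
T(w, Q) = -7/6 + Q/6
y = -2
k(G) = -14 + 7*G
b(I) = -2 + 2*I (b(I) = (-2 + I) + I = -2 + 2*I)
T(3, -2)*b(5/3 + 6/k(6)) = (-7/6 + (⅙)*(-2))*(-2 + 2*(5/3 + 6/(-14 + 7*6))) = (-7/6 - ⅓)*(-2 + 2*(5*(⅓) + 6/(-14 + 42))) = -3*(-2 + 2*(5/3 + 6/28))/2 = -3*(-2 + 2*(5/3 + 6*(1/28)))/2 = -3*(-2 + 2*(5/3 + 3/14))/2 = -3*(-2 + 2*(79/42))/2 = -3*(-2 + 79/21)/2 = -3/2*37/21 = -37/14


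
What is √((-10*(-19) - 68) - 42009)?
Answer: I*√41887 ≈ 204.66*I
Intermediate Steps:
√((-10*(-19) - 68) - 42009) = √((190 - 68) - 42009) = √(122 - 42009) = √(-41887) = I*√41887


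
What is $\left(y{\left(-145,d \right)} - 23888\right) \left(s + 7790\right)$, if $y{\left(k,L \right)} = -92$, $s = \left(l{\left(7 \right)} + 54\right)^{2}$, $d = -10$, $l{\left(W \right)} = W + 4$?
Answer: $-288119700$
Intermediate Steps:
$l{\left(W \right)} = 4 + W$
$s = 4225$ ($s = \left(\left(4 + 7\right) + 54\right)^{2} = \left(11 + 54\right)^{2} = 65^{2} = 4225$)
$\left(y{\left(-145,d \right)} - 23888\right) \left(s + 7790\right) = \left(-92 - 23888\right) \left(4225 + 7790\right) = \left(-23980\right) 12015 = -288119700$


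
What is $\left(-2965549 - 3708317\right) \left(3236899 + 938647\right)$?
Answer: $-27867034480836$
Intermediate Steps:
$\left(-2965549 - 3708317\right) \left(3236899 + 938647\right) = \left(-6673866\right) 4175546 = -27867034480836$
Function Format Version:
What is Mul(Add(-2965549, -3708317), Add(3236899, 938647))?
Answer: -27867034480836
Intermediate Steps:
Mul(Add(-2965549, -3708317), Add(3236899, 938647)) = Mul(-6673866, 4175546) = -27867034480836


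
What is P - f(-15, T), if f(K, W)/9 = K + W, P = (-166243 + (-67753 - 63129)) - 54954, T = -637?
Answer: -346211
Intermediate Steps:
P = -352079 (P = (-166243 - 130882) - 54954 = -297125 - 54954 = -352079)
f(K, W) = 9*K + 9*W (f(K, W) = 9*(K + W) = 9*K + 9*W)
P - f(-15, T) = -352079 - (9*(-15) + 9*(-637)) = -352079 - (-135 - 5733) = -352079 - 1*(-5868) = -352079 + 5868 = -346211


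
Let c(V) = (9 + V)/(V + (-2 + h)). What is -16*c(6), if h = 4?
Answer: -30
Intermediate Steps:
c(V) = (9 + V)/(2 + V) (c(V) = (9 + V)/(V + (-2 + 4)) = (9 + V)/(V + 2) = (9 + V)/(2 + V))
-16*c(6) = -16*(9 + 6)/(2 + 6) = -16*15/8 = -30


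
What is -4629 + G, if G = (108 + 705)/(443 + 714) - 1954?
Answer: -7615718/1157 ≈ -6582.3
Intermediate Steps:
G = -2259965/1157 (G = 813/1157 - 1954 = -2259965/1157 ≈ -1953.3)
-4629 + G = -4629 - 2259965/1157 = -7615718/1157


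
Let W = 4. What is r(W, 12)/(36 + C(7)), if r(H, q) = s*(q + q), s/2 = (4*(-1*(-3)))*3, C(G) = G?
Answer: 1728/43 ≈ 40.186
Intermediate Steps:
s = 72 (s = 2*((4*(-1*(-3)))*3) = 2*((4*3)*3) = 2*(12*3) = 2*36 = 72)
r(H, q) = 144*q (r(H, q) = 72*(q + q) = 72*(2*q) = 144*q)
r(W, 12)/(36 + C(7)) = (144*12)/(36 + 7) = 1728/43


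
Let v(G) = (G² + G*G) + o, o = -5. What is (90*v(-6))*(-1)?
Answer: -6030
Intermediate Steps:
v(G) = -5 + 2*G² (v(G) = (G² + G*G) - 5 = (G² + G²) - 5 = 2*G² - 5 = -5 + 2*G²)
(90*v(-6))*(-1) = (90*(-5 + 2*(-6)²))*(-1) = (90*(-5 + 2*36))*(-1) = (90*(-5 + 72))*(-1) = (90*67)*(-1) = 6030*(-1) = -6030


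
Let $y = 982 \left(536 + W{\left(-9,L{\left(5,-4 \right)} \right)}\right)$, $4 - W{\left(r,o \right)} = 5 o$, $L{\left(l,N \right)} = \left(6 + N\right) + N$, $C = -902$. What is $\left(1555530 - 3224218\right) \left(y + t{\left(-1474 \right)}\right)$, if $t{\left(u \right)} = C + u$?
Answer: $-897293586112$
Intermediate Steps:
$L{\left(l,N \right)} = 6 + 2 N$
$t{\left(u \right)} = -902 + u$
$W{\left(r,o \right)} = 4 - 5 o$
$y = 540100$ ($y = 982 \left(536 - \left(-4 + 5 \left(6 + 2 \left(-4\right)\right)\right)\right) = 982 \left(536 - \left(-4 + 5 \left(6 - 8\right)\right)\right) = 982 \left(536 + \left(4 - -10\right)\right) = 982 \left(536 + \left(4 + 10\right)\right) = 982 \left(536 + 14\right) = 982 \cdot 550 = 540100$)
$\left(1555530 - 3224218\right) \left(y + t{\left(-1474 \right)}\right) = \left(1555530 - 3224218\right) \left(540100 - 2376\right) = - 1668688 \left(540100 - 2376\right) = \left(-1668688\right) 537724 = -897293586112$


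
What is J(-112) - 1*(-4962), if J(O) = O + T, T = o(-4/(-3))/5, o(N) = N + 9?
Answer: 72781/15 ≈ 4852.1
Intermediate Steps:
o(N) = 9 + N
T = 31/15 (T = (9 - 4/(-3))/5 = (9 - 4*(-⅓))*(⅕) = (9 + 4/3)*(⅕) = (31/3)*(⅕) = 31/15 ≈ 2.0667)
J(O) = 31/15 + O (J(O) = O + 31/15 = 31/15 + O)
J(-112) - 1*(-4962) = (31/15 - 112) - 1*(-4962) = -1649/15 + 4962 = 72781/15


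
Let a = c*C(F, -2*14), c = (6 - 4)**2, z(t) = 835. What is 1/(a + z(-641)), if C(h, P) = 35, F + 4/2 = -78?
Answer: 1/975 ≈ 0.0010256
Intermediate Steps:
F = -80 (F = -2 - 78 = -80)
c = 4 (c = 2**2 = 4)
a = 140 (a = 4*35 = 140)
1/(a + z(-641)) = 1/(140 + 835) = 1/975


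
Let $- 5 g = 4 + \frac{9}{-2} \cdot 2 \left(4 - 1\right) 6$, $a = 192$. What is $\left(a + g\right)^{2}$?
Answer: $\frac{1249924}{25} \approx 49997.0$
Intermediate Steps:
$g = \frac{158}{5}$ ($g = - \frac{4 + \frac{9}{-2} \cdot 2 \left(4 - 1\right) 6}{5} = - \frac{4 + 9 \left(- \frac{1}{2}\right) 2 \left(4 - 1\right) 6}{5} = - \frac{4 - \frac{9 \cdot 2 \cdot 3 \cdot 6}{2}}{5} = - \frac{4 - \frac{9 \cdot 6 \cdot 6}{2}}{5} = - \frac{4 - 162}{5} = \left(- \frac{1}{5}\right) \left(-158\right) = \frac{158}{5} \approx 31.6$)
$\left(a + g\right)^{2} = \left(192 + \frac{158}{5}\right)^{2} = \left(\frac{1118}{5}\right)^{2} = \frac{1249924}{25}$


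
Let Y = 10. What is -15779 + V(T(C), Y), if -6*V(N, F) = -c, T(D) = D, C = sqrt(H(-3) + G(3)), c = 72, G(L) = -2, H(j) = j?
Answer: -15767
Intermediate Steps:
C = I*sqrt(5) (C = sqrt(-3 - 2) = sqrt(-5) = I*sqrt(5) ≈ 2.2361*I)
V(N, F) = 12 (V(N, F) = -(-1)*72/6 = -1/6*(-72) = 12)
-15779 + V(T(C), Y) = -15779 + 12 = -15767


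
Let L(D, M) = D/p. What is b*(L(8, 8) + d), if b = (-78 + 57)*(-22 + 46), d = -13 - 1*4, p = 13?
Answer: 107352/13 ≈ 8257.8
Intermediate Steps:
L(D, M) = D/13
d = -17 (d = -13 - 4 = -17)
b = -504 (b = -21*24 = -504)
b*(L(8, 8) + d) = -504*((1/13)*8 - 17) = -504*(8/13 - 17) = -504*(-213/13) = 107352/13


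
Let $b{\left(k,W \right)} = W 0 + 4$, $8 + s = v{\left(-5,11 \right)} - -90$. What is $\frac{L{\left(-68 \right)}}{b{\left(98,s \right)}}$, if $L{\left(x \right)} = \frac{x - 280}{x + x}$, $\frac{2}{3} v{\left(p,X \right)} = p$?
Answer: $\frac{87}{136} \approx 0.63971$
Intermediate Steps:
$v{\left(p,X \right)} = \frac{3 p}{2}$
$L{\left(x \right)} = \frac{-280 + x}{2 x}$
$s = \frac{149}{2}$ ($s = -8 + \left(\frac{3}{2} \left(-5\right) - -90\right) = -8 + \left(- \frac{15}{2} + 90\right) = -8 + \frac{165}{2} = \frac{149}{2} \approx 74.5$)
$b{\left(k,W \right)} = 4$ ($b{\left(k,W \right)} = 0 + 4 = 4$)
$\frac{L{\left(-68 \right)}}{b{\left(98,s \right)}} = \frac{\frac{1}{2} \frac{1}{-68} \left(-280 - 68\right)}{4} = \frac{1}{2} \left(- \frac{1}{68}\right) \left(-348\right) \frac{1}{4} = \frac{87}{34} \cdot \frac{1}{4} = \frac{87}{136}$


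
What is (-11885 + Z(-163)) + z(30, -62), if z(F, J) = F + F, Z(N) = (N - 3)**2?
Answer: 15731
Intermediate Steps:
Z(N) = (-3 + N)**2
z(F, J) = 2*F
(-11885 + Z(-163)) + z(30, -62) = (-11885 + (-3 - 163)**2) + 2*30 = (-11885 + (-166)**2) + 60 = (-11885 + 27556) + 60 = 15671 + 60 = 15731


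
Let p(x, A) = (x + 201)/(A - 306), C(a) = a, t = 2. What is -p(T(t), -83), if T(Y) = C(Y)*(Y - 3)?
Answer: 199/389 ≈ 0.51157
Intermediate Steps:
T(Y) = Y*(-3 + Y) (T(Y) = Y*(Y - 3) = Y*(-3 + Y))
p(x, A) = (201 + x)/(-306 + A)
-p(T(t), -83) = -(201 + 2*(-3 + 2))/(-306 - 83) = -(201 + 2*(-1))/(-389) = -(-1)*(201 - 2)/389 = -(-1)*199/389 = -1*(-199/389) = 199/389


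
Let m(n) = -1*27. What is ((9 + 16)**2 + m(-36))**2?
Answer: 357604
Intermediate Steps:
m(n) = -27
((9 + 16)**2 + m(-36))**2 = ((9 + 16)**2 - 27)**2 = (25**2 - 27)**2 = (625 - 27)**2 = 598**2 = 357604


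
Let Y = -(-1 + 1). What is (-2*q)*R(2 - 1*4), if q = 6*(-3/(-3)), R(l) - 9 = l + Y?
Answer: -84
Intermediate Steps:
Y = 0 (Y = -0 = -1*0 = 0)
R(l) = 9 + l (R(l) = 9 + (l + 0) = 9 + l)
q = 6 (q = 6*(-3*(-⅓)) = 6*1 = 6)
(-2*q)*R(2 - 1*4) = (-2*6)*(9 + (2 - 1*4)) = -12*(9 + (2 - 4)) = -12*(9 - 2) = -12*7 = -84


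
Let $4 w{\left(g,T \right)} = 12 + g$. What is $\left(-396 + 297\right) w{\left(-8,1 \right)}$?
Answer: $-99$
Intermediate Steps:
$w{\left(g,T \right)} = 3 + \frac{g}{4}$ ($w{\left(g,T \right)} = \frac{12 + g}{4} = 3 + \frac{g}{4}$)
$\left(-396 + 297\right) w{\left(-8,1 \right)} = \left(-396 + 297\right) \left(3 + \frac{1}{4} \left(-8\right)\right) = - 99 \left(3 - 2\right) = \left(-99\right) 1 = -99$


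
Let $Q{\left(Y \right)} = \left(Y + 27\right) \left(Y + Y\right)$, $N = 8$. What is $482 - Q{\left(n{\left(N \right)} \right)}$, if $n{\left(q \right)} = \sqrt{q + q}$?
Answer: $234$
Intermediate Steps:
$n{\left(q \right)} = \sqrt{2} \sqrt{q}$ ($n{\left(q \right)} = \sqrt{2 q} = \sqrt{2} \sqrt{q}$)
$Q{\left(Y \right)} = 2 Y \left(27 + Y\right)$ ($Q{\left(Y \right)} = \left(27 + Y\right) 2 Y = 2 Y \left(27 + Y\right)$)
$482 - Q{\left(n{\left(N \right)} \right)} = 482 - 2 \sqrt{2} \sqrt{8} \left(27 + \sqrt{2} \sqrt{8}\right) = 482 - 2 \sqrt{2} \cdot 2 \sqrt{2} \left(27 + \sqrt{2} \cdot 2 \sqrt{2}\right) = 482 - 2 \cdot 4 \left(27 + 4\right) = 482 - 2 \cdot 4 \cdot 31 = 482 - 248 = 234$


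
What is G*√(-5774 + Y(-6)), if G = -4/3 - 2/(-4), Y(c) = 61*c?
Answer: -5*I*√1535/3 ≈ -65.298*I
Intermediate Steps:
G = -⅚ (G = -4*⅓ - 2*(-¼) = -4/3 + ½ = -⅚ ≈ -0.83333)
G*√(-5774 + Y(-6)) = -5*√(-5774 + 61*(-6))/6 = -5*√(-5774 - 366)/6 = -5*I*√1535/3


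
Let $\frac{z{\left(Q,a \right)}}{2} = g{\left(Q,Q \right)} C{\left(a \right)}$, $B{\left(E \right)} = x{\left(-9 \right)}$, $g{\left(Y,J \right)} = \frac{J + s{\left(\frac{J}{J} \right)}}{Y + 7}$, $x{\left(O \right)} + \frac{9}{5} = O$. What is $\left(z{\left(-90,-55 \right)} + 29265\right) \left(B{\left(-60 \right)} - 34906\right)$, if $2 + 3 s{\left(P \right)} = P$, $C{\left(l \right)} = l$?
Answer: $- \frac{253397328040}{249} \approx -1.0177 \cdot 10^{9}$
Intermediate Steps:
$s{\left(P \right)} = - \frac{2}{3} + \frac{P}{3}$
$x{\left(O \right)} = - \frac{9}{5} + O$
$g{\left(Y,J \right)} = \frac{- \frac{1}{3} + J}{7 + Y}$ ($g{\left(Y,J \right)} = \frac{J - \left(\frac{2}{3} - \frac{J \frac{1}{J}}{3}\right)}{Y + 7} = \frac{J + \left(- \frac{2}{3} + \frac{1}{3} \cdot 1\right)}{7 + Y} = \frac{J + \left(- \frac{2}{3} + \frac{1}{3}\right)}{7 + Y} = \frac{J - \frac{1}{3}}{7 + Y} = \frac{- \frac{1}{3} + J}{7 + Y}$)
$B{\left(E \right)} = - \frac{54}{5}$ ($B{\left(E \right)} = - \frac{9}{5} - 9 = - \frac{54}{5}$)
$z{\left(Q,a \right)} = \frac{2 a \left(- \frac{1}{3} + Q\right)}{7 + Q}$ ($z{\left(Q,a \right)} = 2 \frac{- \frac{1}{3} + Q}{7 + Q} a = 2 \frac{a \left(- \frac{1}{3} + Q\right)}{7 + Q} = \frac{2 a \left(- \frac{1}{3} + Q\right)}{7 + Q}$)
$\left(z{\left(-90,-55 \right)} + 29265\right) \left(B{\left(-60 \right)} - 34906\right) = \left(\frac{2}{3} \left(-55\right) \frac{1}{7 - 90} \left(-1 + 3 \left(-90\right)\right) + 29265\right) \left(- \frac{54}{5} - 34906\right) = \left(\frac{2}{3} \left(-55\right) \frac{1}{-83} \left(-1 - 270\right) + 29265\right) \left(- \frac{174584}{5}\right) = \left(\frac{2}{3} \left(-55\right) \left(- \frac{1}{83}\right) \left(-271\right) + 29265\right) \left(- \frac{174584}{5}\right) = \left(- \frac{29810}{249} + 29265\right) \left(- \frac{174584}{5}\right) = \frac{7257175}{249} \left(- \frac{174584}{5}\right) = - \frac{253397328040}{249}$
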